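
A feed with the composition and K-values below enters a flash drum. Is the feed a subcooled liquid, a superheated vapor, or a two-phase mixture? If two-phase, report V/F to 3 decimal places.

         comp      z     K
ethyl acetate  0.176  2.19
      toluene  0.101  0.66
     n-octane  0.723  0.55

subcooled liquid

ΣzᵢKᵢ = 0.850; Σzᵢ/Kᵢ = 1.548.
Since ΣzᵢKᵢ < 1 the mixture is below its bubble point — single liquid phase.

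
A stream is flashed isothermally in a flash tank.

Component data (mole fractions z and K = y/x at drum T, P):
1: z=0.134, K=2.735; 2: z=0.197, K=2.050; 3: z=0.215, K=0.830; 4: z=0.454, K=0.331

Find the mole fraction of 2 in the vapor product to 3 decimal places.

Newton iteration, ψ⁰ = 0.55:
  ψ = 0.550: g = -0.2708, g' = -0.709 → ψ = 0.168
  ψ = 0.168: g = -0.0241, g' = -0.663 → ψ = 0.132
Converged at ψ = 0.132.
Compositions from xᵢ = zᵢ/(1+ψ(Kᵢ−1)), yᵢ = Kᵢxᵢ:
  1: x = 0.109, y = 0.298
  2: x = 0.173, y = 0.355
  3: x = 0.220, y = 0.183
  4: x = 0.498, y = 0.165

y_2 = 0.355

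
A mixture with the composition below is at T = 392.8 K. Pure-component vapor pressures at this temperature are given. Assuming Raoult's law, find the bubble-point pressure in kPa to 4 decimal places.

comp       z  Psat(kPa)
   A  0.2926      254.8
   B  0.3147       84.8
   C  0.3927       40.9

Pbub = 117.3025 kPa

At the bubble point ψ → 0, so ΣzᵢKᵢ = 1 with Kᵢ = Pᵢˢᵃᵗ/P ⇒ P = ΣzᵢPᵢˢᵃᵗ.
P = 0.2926·254.8 + 0.3147·84.8 + 0.3927·40.9 = 117.3025 kPa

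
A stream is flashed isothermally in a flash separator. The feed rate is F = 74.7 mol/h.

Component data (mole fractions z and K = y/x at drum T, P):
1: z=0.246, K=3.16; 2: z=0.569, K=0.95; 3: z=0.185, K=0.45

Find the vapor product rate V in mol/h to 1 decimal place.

Let ψ = V/F and solve Σ zᵢ(Kᵢ−1)/(1+ψ(Kᵢ−1)) = 0.
Feasibility: ΣzᵢKᵢ = 1.401, Σzᵢ/Kᵢ = 1.088 — both > 1, two phases present.
Newton iteration, ψ⁰ = 0.32:
  ψ = 0.320: g = 0.1618, g' = -0.485 → ψ = 0.653
  ψ = 0.653: g = 0.0321, g' = -0.335 → ψ = 0.749
  ψ = 0.749: g = 0.0003, g' = -0.331 → ψ = 0.750
Converged at ψ = 0.750.
Then V = ψ·F = 0.7502·74.7 = 56.0 mol/h and L = F − V = 18.7 mol/h.

V = 56.0 mol/h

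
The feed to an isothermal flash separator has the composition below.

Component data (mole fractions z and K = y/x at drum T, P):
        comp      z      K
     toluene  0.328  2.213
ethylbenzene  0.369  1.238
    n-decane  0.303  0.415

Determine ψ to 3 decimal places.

Let ψ = V/F and solve Σ zᵢ(Kᵢ−1)/(1+ψ(Kᵢ−1)) = 0.
Check two-phase: ΣzᵢKᵢ = 1.308 > 1 and Σzᵢ/Kᵢ = 1.176 > 1, so g(0) = 0.308 > 0 and g(1) = -0.176 < 0.
Iterate (Newton) starting at ψ = 0.5:
  ψ = 0.500: g = 0.0756, g' = -0.411 → ψ = 0.684
  ψ = 0.684: g = -0.0025, g' = -0.448 → ψ = 0.678
Converged at ψ = 0.678.

ψ = 0.678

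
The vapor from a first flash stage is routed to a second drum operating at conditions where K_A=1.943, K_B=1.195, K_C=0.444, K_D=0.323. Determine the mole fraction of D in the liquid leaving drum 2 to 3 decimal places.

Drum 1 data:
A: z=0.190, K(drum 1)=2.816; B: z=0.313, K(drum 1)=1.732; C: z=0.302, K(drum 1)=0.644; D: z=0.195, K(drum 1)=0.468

Drum 1:
Rachford–Rice: g(ψ₁) = Σ zᵢ(Kᵢ−1)/(1+ψ₁(Kᵢ−1)) = 0.
g(0) = ΣzᵢKᵢ − 1 = 0.363 and g(1) = 1 − Σzᵢ/Kᵢ = -0.134, so a root lies in (0, 1).
Newton iteration, ψ₁⁰ = 0.5:
  ψ₁ = 0.500: g = 0.0764, g' = -0.421 → ψ₁ = 0.682
  ψ₁ = 0.682: g = 0.0024, g' = -0.402 → ψ₁ = 0.687
Converged at ψ₁ = 0.687.
Drum-1 compositions:
  A: x = 0.085, y = 0.238
  B: x = 0.208, y = 0.361
  C: x = 0.400, y = 0.257
  D: x = 0.307, y = 0.144
Drum-2 feed = drum-1 vapor: z₂ = (0.2380, 0.3607, 0.2575, 0.1439).
Drum 2:
Rachford–Rice: g(ψ₂) = Σ zᵢ(Kᵢ−1)/(1+ψ₂(Kᵢ−1)) = 0.
g(0) = ΣzᵢKᵢ − 1 = 0.054 and g(1) = 1 − Σzᵢ/Kᵢ = -0.450, so a root lies in (0, 1).
Newton iteration, ψ₂⁰ = 0.5:
  ψ₂ = 0.500: g = -0.1290, g' = -0.413 → ψ₂ = 0.187
  ψ₂ = 0.187: g = -0.0128, g' = -0.351 → ψ₂ = 0.151
Converged at ψ₂ = 0.151.
  A: x = 0.208, y = 0.405
  B: x = 0.350, y = 0.419
  C: x = 0.281, y = 0.125
  D: x = 0.160, y = 0.052

x_D (drum 2) = 0.160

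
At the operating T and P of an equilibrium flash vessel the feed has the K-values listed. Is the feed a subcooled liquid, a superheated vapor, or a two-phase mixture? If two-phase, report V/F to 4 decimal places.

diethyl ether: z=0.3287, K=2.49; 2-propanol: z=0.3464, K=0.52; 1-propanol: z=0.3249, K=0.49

two-phase, V/F = 0.2141

ΣzᵢKᵢ = 1.1578; Σzᵢ/Kᵢ = 1.4612.
Both exceed 1, so a two-phase solution exists.
Iterate (Newton) starting at ψ = 0.5:
  ψ = 0.5000: g = -0.16053, g' = -0.5301 → ψ = 0.1972
  ψ = 0.1972: g = 0.01068, g' = -0.6378 → ψ = 0.2139
  ψ = 0.2139: g = 0.00011, g' = -0.6252 → ψ = 0.2141
Converged at ψ = 0.2141.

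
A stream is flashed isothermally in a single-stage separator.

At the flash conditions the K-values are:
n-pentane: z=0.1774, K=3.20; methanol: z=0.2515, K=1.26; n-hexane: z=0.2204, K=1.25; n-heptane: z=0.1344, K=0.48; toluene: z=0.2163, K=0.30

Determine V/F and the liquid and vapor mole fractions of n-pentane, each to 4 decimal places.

Newton iteration, V/F⁰ = 0.51:
  V/F = 0.5100: g = -0.04006, g' = -0.5384 → V/F = 0.4356
  V/F = 0.4356: g = -0.00046, g' = -0.5289 → V/F = 0.4347
Converged at V/F = 0.4347.
Compositions from xᵢ = zᵢ/(1+V/F(Kᵢ−1)), yᵢ = Kᵢxᵢ:
  n-pentane: x = 0.0907, y = 0.2902
  methanol: x = 0.2260, y = 0.2847
  n-hexane: x = 0.1988, y = 0.2485
  n-heptane: x = 0.1737, y = 0.0834
  toluene: x = 0.3109, y = 0.0933

V/F = 0.4347, x_n-pentane = 0.0907, y_n-pentane = 0.2902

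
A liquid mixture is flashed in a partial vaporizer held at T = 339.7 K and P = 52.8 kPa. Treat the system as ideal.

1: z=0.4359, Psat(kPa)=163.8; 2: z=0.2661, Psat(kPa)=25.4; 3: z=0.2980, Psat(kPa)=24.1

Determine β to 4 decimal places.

Raoult's law: Kᵢ = Pᵢˢᵃᵗ/P = Pᵢˢᵃᵗ/52.8.
  K_1 = 163.8/52.8 = 3.102273, K_2 = 25.4/52.8 = 0.481061, K_3 = 24.1/52.8 = 0.456439
Material balance + equilibrium reduce to Σ zᵢ(Kᵢ−1)/(1+β(Kᵢ−1)) = 0.
Feasibility: ΣzᵢKᵢ = 1.6163, Σzᵢ/Kᵢ = 1.3465 — both > 1, two phases present.
Newton iteration, β⁰ = 0.4:
  β = 0.4000: g = 0.11654, g' = -0.8263 → β = 0.5410
  β = 0.5410: g = 0.00728, g' = -0.7369 → β = 0.5509
Converged at β = 0.5509.

β = 0.5509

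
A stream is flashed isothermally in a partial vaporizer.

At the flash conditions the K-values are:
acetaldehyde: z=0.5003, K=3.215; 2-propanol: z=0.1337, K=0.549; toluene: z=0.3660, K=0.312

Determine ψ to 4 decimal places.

ψ = 0.5643

Material balance + equilibrium reduce to Σ zᵢ(Kᵢ−1)/(1+ψ(Kᵢ−1)) = 0.
Check two-phase: ΣzᵢKᵢ = 1.7961 > 1 and Σzᵢ/Kᵢ = 1.5722 > 1, so g(0) = 0.7961 > 0 and g(1) = -0.5722 < 0.
Newton iteration, ψ⁰ = 0.3:
  ψ = 0.3000: g = 0.27873, g' = -1.1974 → ψ = 0.5328
  ψ = 0.5328: g = 0.03142, g' = -0.9953 → ψ = 0.5643
Converged at ψ = 0.5643.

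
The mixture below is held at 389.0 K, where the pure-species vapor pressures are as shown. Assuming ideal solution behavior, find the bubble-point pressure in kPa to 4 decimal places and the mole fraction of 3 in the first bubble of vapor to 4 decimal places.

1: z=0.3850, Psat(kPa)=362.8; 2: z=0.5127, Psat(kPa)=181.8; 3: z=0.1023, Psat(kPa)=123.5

At the bubble point ψ → 0, so ΣzᵢKᵢ = 1 with Kᵢ = Pᵢˢᵃᵗ/P ⇒ P = ΣzᵢPᵢˢᵃᵗ.
P = 0.3850·362.8 + 0.5127·181.8 + 0.1023·123.5 = 245.5209 kPa
yᵢ = zᵢPᵢˢᵃᵗ/P ⇒ y_3 = 0.1023·123.5/245.5209 = 0.0515

Pbub = 245.5209 kPa, y_3 = 0.0515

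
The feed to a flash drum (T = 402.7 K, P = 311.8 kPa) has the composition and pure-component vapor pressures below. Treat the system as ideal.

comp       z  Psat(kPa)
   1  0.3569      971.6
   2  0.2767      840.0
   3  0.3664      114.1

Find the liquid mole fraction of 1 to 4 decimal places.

x_1 = 0.1317

Raoult's law: Kᵢ = Pᵢˢᵃᵗ/P = Pᵢˢᵃᵗ/311.8.
  K_1 = 971.6/311.8 = 3.116100, K_2 = 840.0/311.8 = 2.694035, K_3 = 114.1/311.8 = 0.365940
Let β = V/F and solve Σ zᵢ(Kᵢ−1)/(1+β(Kᵢ−1)) = 0.
Check two-phase: ΣzᵢKᵢ = 1.9917 > 1 and Σzᵢ/Kᵢ = 1.2185 > 1, so g(0) = 0.9917 > 0 and g(1) = -0.2185 < 0.
Newton–Raphson from β = 0.5:
  β = 0.5000: g = 0.28059, g' = -0.9259 → β = 0.8030
  β = 0.8030: g = 0.00504, g' = -0.9733 → β = 0.8082
Converged at β = 0.8082.
Compositions from xᵢ = zᵢ/(1+β(Kᵢ−1)), yᵢ = Kᵢxᵢ:
  1: x = 0.1317, y = 0.4103
  2: x = 0.1168, y = 0.3146
  3: x = 0.7515, y = 0.2750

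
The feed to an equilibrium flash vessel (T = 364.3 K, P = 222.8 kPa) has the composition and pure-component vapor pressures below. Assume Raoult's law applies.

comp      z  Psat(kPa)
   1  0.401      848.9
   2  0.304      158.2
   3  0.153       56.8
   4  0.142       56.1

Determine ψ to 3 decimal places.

ψ = 0.514

Raoult's law: Kᵢ = Pᵢˢᵃᵗ/P = Pᵢˢᵃᵗ/222.8.
  K_1 = 848.9/222.8 = 3.81014, K_2 = 158.2/222.8 = 0.71005, K_3 = 56.8/222.8 = 0.25494, K_4 = 56.1/222.8 = 0.25180
Let ψ = V/F and solve Σ zᵢ(Kᵢ−1)/(1+ψ(Kᵢ−1)) = 0.
Feasibility: ΣzᵢKᵢ = 1.818, Σzᵢ/Kᵢ = 1.697 — both > 1, two phases present.
Newton–Raphson from ψ = 0.5:
  ψ = 0.500: g = 0.0140, g' = -1.001 → ψ = 0.514
Converged at ψ = 0.514.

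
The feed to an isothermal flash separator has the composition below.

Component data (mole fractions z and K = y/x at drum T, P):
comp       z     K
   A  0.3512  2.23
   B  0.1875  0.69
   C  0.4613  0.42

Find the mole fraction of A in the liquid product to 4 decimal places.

Rachford–Rice: g(V/F) = Σ zᵢ(Kᵢ−1)/(1+V/F(Kᵢ−1)) = 0.
g(0) = ΣzᵢKᵢ − 1 = 0.1063 and g(1) = 1 − Σzᵢ/Kᵢ = -0.5276, so a root lies in (0, 1).
Newton–Raphson from V/F = 0.44:
  V/F = 0.4400: g = -0.14625, g' = -0.5276 → V/F = 0.1628
  V/F = 0.1628: g = 0.00324, g' = -0.5780 → V/F = 0.1684
Converged at V/F = 0.1684.
Compositions from xᵢ = zᵢ/(1+V/F(Kᵢ−1)), yᵢ = Kᵢxᵢ:
  A: x = 0.2909, y = 0.6488
  B: x = 0.1978, y = 0.1365
  C: x = 0.5112, y = 0.2147

x_A = 0.2909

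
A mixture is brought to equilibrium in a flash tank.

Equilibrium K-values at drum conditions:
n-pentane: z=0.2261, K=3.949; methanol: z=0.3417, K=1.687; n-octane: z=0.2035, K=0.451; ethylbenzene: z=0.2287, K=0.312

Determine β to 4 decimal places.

Rachford–Rice: g(β) = Σ zᵢ(Kᵢ−1)/(1+β(Kᵢ−1)) = 0.
Check two-phase: ΣzᵢKᵢ = 1.6324 > 1 and Σzᵢ/Kᵢ = 1.4440 > 1, so g(0) = 0.6324 > 0 and g(1) = -0.4440 < 0.
Newton iteration, β⁰ = 0.5:
  β = 0.5000: g = 0.05034, g' = -0.7786 → β = 0.5647
  β = 0.5647: g = 0.00010, g' = -0.7789 → β = 0.5648
Converged at β = 0.5648.

β = 0.5648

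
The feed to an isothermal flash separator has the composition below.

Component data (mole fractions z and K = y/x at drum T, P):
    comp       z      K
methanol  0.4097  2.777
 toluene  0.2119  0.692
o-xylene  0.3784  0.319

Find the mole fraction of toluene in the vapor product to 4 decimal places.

Let β = V/F and solve Σ zᵢ(Kᵢ−1)/(1+β(Kᵢ−1)) = 0.
Feasibility: ΣzᵢKᵢ = 1.4051, Σzᵢ/Kᵢ = 1.6400 — both > 1, two phases present.
Newton–Raphson from β = 0.5:
  β = 0.5000: g = -0.08237, g' = -0.7943 → β = 0.3963
  β = 0.3963: g = -0.00009, g' = -0.8007 → β = 0.3962
Converged at β = 0.3962.
Compositions from xᵢ = zᵢ/(1+β(Kᵢ−1)), yᵢ = Kᵢxᵢ:
  methanol: x = 0.2404, y = 0.6677
  toluene: x = 0.2414, y = 0.1670
  o-xylene: x = 0.5182, y = 0.1653

y_toluene = 0.1670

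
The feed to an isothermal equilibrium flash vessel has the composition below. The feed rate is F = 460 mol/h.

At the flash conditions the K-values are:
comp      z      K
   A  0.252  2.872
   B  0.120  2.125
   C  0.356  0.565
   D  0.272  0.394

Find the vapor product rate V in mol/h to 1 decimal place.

Iterate (Newton) starting at ψ = 0.5:
  ψ = 0.500: g = -0.1043, g' = -0.613 → ψ = 0.330
  ψ = 0.330: g = 0.0032, g' = -0.666 → ψ = 0.335
Converged at ψ = 0.335.
Then V = ψ·F = 0.3348·460 = 154.0 mol/h and L = F − V = 306.0 mol/h.

V = 154.0 mol/h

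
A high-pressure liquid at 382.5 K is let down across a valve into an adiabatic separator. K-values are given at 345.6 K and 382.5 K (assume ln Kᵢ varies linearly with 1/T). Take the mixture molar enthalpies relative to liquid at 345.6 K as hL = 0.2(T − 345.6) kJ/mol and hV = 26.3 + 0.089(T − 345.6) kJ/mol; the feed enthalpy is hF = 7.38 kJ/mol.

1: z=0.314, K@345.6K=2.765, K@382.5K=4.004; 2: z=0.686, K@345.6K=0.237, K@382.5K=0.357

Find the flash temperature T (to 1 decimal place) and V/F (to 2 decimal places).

T = 363.9 K, V/F = 0.15

Adiabatic flash: solve Rachford–Rice at each trial T, then check hF = ψ·hV(T) + (1−ψ)·hL(T).
  T = 345.6 K: K = (2.765, 0.237), RR gives ψ = 0.023, H_out = 0.601 kJ/mol
  T = 382.5 K: K = (4.004, 0.357), RR gives ψ = 0.260, H_out = 13.152 kJ/mol
  T = 364.1 K: K = (3.360, 0.294), RR gives ψ = 0.154, H_out = 7.438 kJ/mol
  T = 354.9 K: K = (3.058, 0.265), RR gives ψ = 0.094, H_out = 4.229 kJ/mol
  T = 359.5 K: K = (3.207, 0.279), RR gives ψ = 0.125, H_out = 5.872 kJ/mol
  T = 361.8 K: K = (3.283, 0.287), RR gives ψ = 0.140, H_out = 6.664 kJ/mol
Linear interpolation between T = 361.8 (H_out = 6.664) and T = 364.1 (H_out = 7.438) on hF = 7.38 gives T ≈ 363.9 K, at which ψ = 0.15.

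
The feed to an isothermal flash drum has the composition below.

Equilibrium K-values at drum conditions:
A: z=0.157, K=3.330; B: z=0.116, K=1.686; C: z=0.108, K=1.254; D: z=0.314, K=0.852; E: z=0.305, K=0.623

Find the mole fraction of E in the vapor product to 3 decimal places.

Material balance + equilibrium reduce to Σ zᵢ(Kᵢ−1)/(1+V/F(Kᵢ−1)) = 0.
Feasibility: ΣzᵢKᵢ = 1.311, Σzᵢ/Kᵢ = 1.060 — both > 1, two phases present.
Iterate (Newton) starting at V/F = 0.6:
  V/F = 0.600: g = 0.0331, g' = -0.262 → V/F = 0.727
  V/F = 0.727: g = 0.0017, g' = -0.238 → V/F = 0.734
Converged at V/F = 0.734.
Compositions from xᵢ = zᵢ/(1+V/F(Kᵢ−1)), yᵢ = Kᵢxᵢ:
  A: x = 0.058, y = 0.193
  B: x = 0.077, y = 0.130
  C: x = 0.091, y = 0.114
  D: x = 0.352, y = 0.300
  E: x = 0.422, y = 0.263

y_E = 0.263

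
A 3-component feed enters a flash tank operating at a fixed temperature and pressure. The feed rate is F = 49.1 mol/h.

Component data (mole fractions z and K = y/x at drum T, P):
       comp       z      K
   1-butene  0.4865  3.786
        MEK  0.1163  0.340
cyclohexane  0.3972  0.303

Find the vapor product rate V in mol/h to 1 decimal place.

V = 25.6 mol/h

Material balance + equilibrium reduce to Σ zᵢ(Kᵢ−1)/(1+V/F(Kᵢ−1)) = 0.
Check two-phase: ΣzᵢKᵢ = 2.0018 > 1 and Σzᵢ/Kᵢ = 1.7814 > 1, so g(0) = 1.0018 > 0 and g(1) = -0.7814 < 0.
Newton iteration, V/F⁰ = 0.47:
  V/F = 0.4700: g = 0.06389, g' = -1.2413 → V/F = 0.5215
  V/F = 0.5215: g = 0.00061, g' = -1.2217 → V/F = 0.5220
Converged at V/F = 0.5220.
Then V = V/F·F = 0.5220·49.1 = 25.6 mol/h and L = F − V = 23.5 mol/h.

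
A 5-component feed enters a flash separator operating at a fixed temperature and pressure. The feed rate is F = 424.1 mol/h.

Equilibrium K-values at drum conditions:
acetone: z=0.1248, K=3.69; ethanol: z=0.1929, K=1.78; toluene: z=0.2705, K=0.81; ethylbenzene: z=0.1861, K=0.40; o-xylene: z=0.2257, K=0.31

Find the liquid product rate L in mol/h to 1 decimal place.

L = 346.7 mol/h

Material balance + equilibrium reduce to Σ zᵢ(Kᵢ−1)/(1+β(Kᵢ−1)) = 0.
g(0) = ΣzᵢKᵢ − 1 = 0.1674 and g(1) = 1 − Σzᵢ/Kᵢ = -0.6695, so a root lies in (0, 1).
Iterate (Newton) starting at β = 0.42:
  β = 0.4200: g = -0.15345, g' = -0.6100 → β = 0.1684
  β = 0.1684: g = 0.01050, g' = -0.7503 → β = 0.1824
  β = 0.1824: g = 0.00013, g' = -0.7319 → β = 0.1826
Converged at β = 0.1826.
Then V = β·F = 0.1826·424.1 = 77.4 mol/h and L = F − V = 346.7 mol/h.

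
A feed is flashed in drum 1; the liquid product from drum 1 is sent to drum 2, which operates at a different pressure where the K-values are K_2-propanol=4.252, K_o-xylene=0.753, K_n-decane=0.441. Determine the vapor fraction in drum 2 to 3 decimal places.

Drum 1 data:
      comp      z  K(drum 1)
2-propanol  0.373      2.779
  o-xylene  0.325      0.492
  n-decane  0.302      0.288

V/F (drum 2) = 0.388

Drum 1:
Let ψ₁ = V/F and solve Σ zᵢ(Kᵢ−1)/(1+ψ₁(Kᵢ−1)) = 0.
Feasibility: ΣzᵢKᵢ = 1.283, Σzᵢ/Kᵢ = 1.843 — both > 1, two phases present.
Iterate (Newton) starting at ψ₁ = 0.5:
  ψ₁ = 0.500: g = -0.2040, g' = -0.850 → ψ₁ = 0.260
Converged at ψ₁ = 0.260.
Drum-1 compositions:
  2-propanol: x = 0.255, y = 0.709
  o-xylene: x = 0.374, y = 0.184
  n-decane: x = 0.370, y = 0.107
Drum-2 feed = drum-1 liquid: z₂ = (0.2552, 0.3744, 0.3705).
Drum 2:
Rachford–Rice: g(ψ₂) = Σ zᵢ(Kᵢ−1)/(1+ψ₂(Kᵢ−1)) = 0.
g(0) = ΣzᵢKᵢ − 1 = 0.530 and g(1) = 1 − Σzᵢ/Kᵢ = -0.397, so a root lies in (0, 1).
Newton–Raphson from ψ₂ = 0.5:
  ψ₂ = 0.500: g = -0.0769, g' = -0.644 → ψ₂ = 0.381
  ψ₂ = 0.381: g = 0.0057, g' = -0.754 → ψ₂ = 0.388
Converged at ψ₂ = 0.388.
  2-propanol: x = 0.113, y = 0.480
  o-xylene: x = 0.414, y = 0.312
  n-decane: x = 0.473, y = 0.209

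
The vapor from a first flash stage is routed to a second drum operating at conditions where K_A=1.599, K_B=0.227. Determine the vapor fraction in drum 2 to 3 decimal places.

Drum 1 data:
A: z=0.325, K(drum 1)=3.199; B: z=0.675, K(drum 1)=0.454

Drum 1:
Rachford–Rice: g(ψ₁) = Σ zᵢ(Kᵢ−1)/(1+ψ₁(Kᵢ−1)) = 0.
Check two-phase: ΣzᵢKᵢ = 1.346 > 1 and Σzᵢ/Kᵢ = 1.588 > 1, so g(0) = 0.346 > 0 and g(1) = -0.588 < 0.
Newton–Raphson from ψ₁ = 0.42:
  ψ₁ = 0.420: g = -0.1067, g' = -0.764 → ψ₁ = 0.280
  ψ₁ = 0.280: g = 0.0070, g' = -0.882 → ψ₁ = 0.288
Converged at ψ₁ = 0.288.
Drum-1 compositions:
  A: x = 0.199, y = 0.636
  B: x = 0.801, y = 0.364
Drum-2 feed = drum-1 vapor: z₂ = (0.6363, 0.3637).
Drum 2:
Newton iteration, ψ₂⁰ = 0.32:
  ψ₂ = 0.320: g = -0.0537, g' = -0.544 → ψ₂ = 0.221
  ψ₂ = 0.221: g = -0.0027, g' = -0.494 → ψ₂ = 0.216
Converged at ψ₂ = 0.216.
  A: x = 0.563, y = 0.901
  B: x = 0.437, y = 0.099

V/F (drum 2) = 0.216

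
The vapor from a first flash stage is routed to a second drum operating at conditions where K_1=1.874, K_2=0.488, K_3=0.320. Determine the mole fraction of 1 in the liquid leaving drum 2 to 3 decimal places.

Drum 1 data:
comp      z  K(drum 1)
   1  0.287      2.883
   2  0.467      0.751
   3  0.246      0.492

x_1 (drum 2) = 0.391

Drum 1:
Newton–Raphson from ψ₁ = 0.46:
  ψ₁ = 0.460: g = -0.0048, g' = -0.437 → ψ₁ = 0.449
Converged at ψ₁ = 0.449.
Drum-1 compositions:
  1: x = 0.156, y = 0.448
  2: x = 0.526, y = 0.395
  3: x = 0.319, y = 0.157
Drum-2 feed = drum-1 vapor: z₂ = (0.4483, 0.3949, 0.1568).
Drum 2:
Newton iteration, ψ₂⁰ = 0.5:
  ψ₂ = 0.500: g = -0.1606, g' = -0.519 → ψ₂ = 0.191
  ψ₂ = 0.191: g = -0.0107, g' = -0.474 → ψ₂ = 0.168
Converged at ψ₂ = 0.168.
  1: x = 0.391, y = 0.732
  2: x = 0.432, y = 0.211
  3: x = 0.177, y = 0.057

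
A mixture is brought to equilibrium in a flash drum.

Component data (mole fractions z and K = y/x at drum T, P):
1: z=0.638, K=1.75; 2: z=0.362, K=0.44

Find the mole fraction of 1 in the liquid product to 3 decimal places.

x_1 = 0.427

Rachford–Rice: g(β) = Σ zᵢ(Kᵢ−1)/(1+β(Kᵢ−1)) = 0.
Check two-phase: ΣzᵢKᵢ = 1.276 > 1 and Σzᵢ/Kᵢ = 1.187 > 1, so g(0) = 0.276 > 0 and g(1) = -0.187 < 0.
Newton–Raphson from β = 0.41:
  β = 0.410: g = 0.1028, g' = -0.401 → β = 0.666
  β = 0.666: g = -0.0043, g' = -0.448 → β = 0.657
Converged at β = 0.657.
Compositions from xᵢ = zᵢ/(1+β(Kᵢ−1)), yᵢ = Kᵢxᵢ:
  1: x = 0.427, y = 0.748
  2: x = 0.573, y = 0.252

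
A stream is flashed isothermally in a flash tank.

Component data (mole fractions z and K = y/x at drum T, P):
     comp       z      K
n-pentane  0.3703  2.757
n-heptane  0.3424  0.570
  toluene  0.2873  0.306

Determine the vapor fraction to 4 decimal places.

Let ψ = V/F and solve Σ zᵢ(Kᵢ−1)/(1+ψ(Kᵢ−1)) = 0.
g(0) = ΣzᵢKᵢ − 1 = 0.3040 and g(1) = 1 − Σzᵢ/Kᵢ = -0.6739, so a root lies in (0, 1).
Iterate (Newton) starting at ψ = 0.54:
  ψ = 0.5400: g = -0.17680, g' = -0.7624 → ψ = 0.3081
  ψ = 0.3081: g = -0.00121, g' = -0.7892 → ψ = 0.3066
Converged at ψ = 0.3066.

ψ = 0.3066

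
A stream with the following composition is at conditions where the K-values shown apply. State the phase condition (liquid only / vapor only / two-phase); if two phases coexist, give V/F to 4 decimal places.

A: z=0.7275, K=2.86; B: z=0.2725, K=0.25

ΣzᵢKᵢ = 2.1488; Σzᵢ/Kᵢ = 1.3444.
Both exceed 1, so a two-phase solution exists.
Iterate (Newton) starting at ψ = 0.5:
  ψ = 0.5000: g = 0.37411, g' = -1.0681 → ψ = 0.8503
  ψ = 0.8503: g = -0.03993, g' = -1.5454 → ψ = 0.8244
  ψ = 0.8244: g = -0.00135, g' = -1.4443 → ψ = 0.8235
Converged at ψ = 0.8235.

two-phase, V/F = 0.8235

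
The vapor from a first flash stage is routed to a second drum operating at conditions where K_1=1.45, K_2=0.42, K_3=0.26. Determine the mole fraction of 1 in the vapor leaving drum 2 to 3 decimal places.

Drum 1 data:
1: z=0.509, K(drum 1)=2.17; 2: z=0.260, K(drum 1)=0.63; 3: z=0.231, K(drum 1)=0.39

Drum 1:
Rachford–Rice: g(ψ₁) = Σ zᵢ(Kᵢ−1)/(1+ψ₁(Kᵢ−1)) = 0.
Feasibility: ΣzᵢKᵢ = 1.358, Σzᵢ/Kᵢ = 1.240 — both > 1, two phases present.
Iterate (Newton) starting at ψ₁ = 0.37:
  ψ₁ = 0.370: g = 0.1222, g' = -0.531 → ψ₁ = 0.600
  ψ₁ = 0.600: g = 0.0038, g' = -0.513 → ψ₁ = 0.608
Converged at ψ₁ = 0.608.
Drum-1 compositions:
  1: x = 0.297, y = 0.646
  2: x = 0.335, y = 0.211
  3: x = 0.367, y = 0.143
Drum-2 feed = drum-1 vapor: z₂ = (0.6455, 0.2113, 0.1432).
Drum 2:
Material balance + equilibrium reduce to Σ zᵢ(Kᵢ−1)/(1+ψ₂(Kᵢ−1)) = 0.
Feasibility: ΣzᵢKᵢ = 1.062, Σzᵢ/Kᵢ = 1.499 — both > 1, two phases present.
Iterate (Newton) starting at ψ₂ = 0.5:
  ψ₂ = 0.500: g = -0.1037, g' = -0.426 → ψ₂ = 0.256
  ψ₂ = 0.256: g = -0.0143, g' = -0.323 → ψ₂ = 0.212
  ψ₂ = 0.212: g = -0.0002, g' = -0.312 → ψ₂ = 0.211
Converged at ψ₂ = 0.211.
  1: x = 0.589, y = 0.855
  2: x = 0.241, y = 0.101
  3: x = 0.170, y = 0.044

y_1 (drum 2) = 0.855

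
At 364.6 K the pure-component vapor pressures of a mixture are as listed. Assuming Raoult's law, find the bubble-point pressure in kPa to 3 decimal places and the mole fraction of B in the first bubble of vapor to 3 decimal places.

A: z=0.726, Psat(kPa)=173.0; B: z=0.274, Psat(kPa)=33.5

At the bubble point ψ → 0, so ΣzᵢKᵢ = 1 with Kᵢ = Pᵢˢᵃᵗ/P ⇒ P = ΣzᵢPᵢˢᵃᵗ.
P = 0.726·173.0 + 0.274·33.5 = 134.777 kPa
yᵢ = zᵢPᵢˢᵃᵗ/P ⇒ y_B = 0.274·33.5/134.777 = 0.068

Pbub = 134.777 kPa, y_B = 0.068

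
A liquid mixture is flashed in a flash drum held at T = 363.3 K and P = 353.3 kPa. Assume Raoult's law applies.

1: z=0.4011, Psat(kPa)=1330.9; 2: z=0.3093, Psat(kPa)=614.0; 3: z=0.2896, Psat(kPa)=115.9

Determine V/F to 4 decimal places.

Raoult's law: Kᵢ = Pᵢˢᵃᵗ/P = Pᵢˢᵃᵗ/353.3.
  K_1 = 1330.9/353.3 = 3.767053, K_2 = 614.0/353.3 = 1.737900, K_3 = 115.9/353.3 = 0.328050
Material balance + equilibrium reduce to Σ zᵢ(Kᵢ−1)/(1+V/F(Kᵢ−1)) = 0.
g(0) = ΣzᵢKᵢ − 1 = 1.1435 and g(1) = 1 − Σzᵢ/Kᵢ = -0.1672, so a root lies in (0, 1).
Newton–Raphson from V/F = 0.5:
  V/F = 0.5000: g = 0.33930, g' = -0.9270 → V/F = 0.8660
  V/F = 0.8660: g = 0.00057, g' = -1.0770 → V/F = 0.8666
Converged at V/F = 0.8666.

V/F = 0.8666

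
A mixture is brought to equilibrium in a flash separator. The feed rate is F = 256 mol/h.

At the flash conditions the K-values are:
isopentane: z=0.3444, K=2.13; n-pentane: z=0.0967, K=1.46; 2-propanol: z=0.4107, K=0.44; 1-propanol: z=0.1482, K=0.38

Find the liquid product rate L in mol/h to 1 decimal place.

Material balance + equilibrium reduce to Σ zᵢ(Kᵢ−1)/(1+β(Kᵢ−1)) = 0.
Check two-phase: ΣzᵢKᵢ = 1.1118 > 1 and Σzᵢ/Kᵢ = 1.5513 > 1, so g(0) = 0.1118 > 0 and g(1) = -0.5513 < 0.
Iterate (Newton) starting at β = 0.5:
  β = 0.5000: g = -0.16776, g' = -0.5612 → β = 0.2011
  β = 0.2011: g = -0.00630, g' = -0.5471 → β = 0.1895
  β = 0.1895: g = 0.00002, g' = -0.5500 → β = 0.1896
Converged at β = 0.1896.
Then V = β·F = 0.1896·256 = 48.5 mol/h and L = F − V = 207.5 mol/h.

L = 207.5 mol/h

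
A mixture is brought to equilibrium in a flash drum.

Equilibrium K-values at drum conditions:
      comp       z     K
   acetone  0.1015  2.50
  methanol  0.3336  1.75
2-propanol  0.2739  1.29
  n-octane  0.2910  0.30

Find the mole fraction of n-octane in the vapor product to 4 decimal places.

Material balance + equilibrium reduce to Σ zᵢ(Kᵢ−1)/(1+ψ(Kᵢ−1)) = 0.
Check two-phase: ΣzᵢKᵢ = 1.2782 > 1 and Σzᵢ/Kᵢ = 1.4136 > 1, so g(0) = 0.2782 > 0 and g(1) = -0.4136 < 0.
Iterate (Newton) starting at ψ = 0.5:
  ψ = 0.5000: g = 0.02495, g' = -0.5289 → ψ = 0.5472
  ψ = 0.5472: g = -0.00059, g' = -0.5550 → ψ = 0.5461
Converged at ψ = 0.5461.
Compositions from xᵢ = zᵢ/(1+ψ(Kᵢ−1)), yᵢ = Kᵢxᵢ:
  acetone: x = 0.0558, y = 0.1395
  methanol: x = 0.2367, y = 0.4142
  2-propanol: x = 0.2365, y = 0.3050
  n-octane: x = 0.4711, y = 0.1413

y_n-octane = 0.1413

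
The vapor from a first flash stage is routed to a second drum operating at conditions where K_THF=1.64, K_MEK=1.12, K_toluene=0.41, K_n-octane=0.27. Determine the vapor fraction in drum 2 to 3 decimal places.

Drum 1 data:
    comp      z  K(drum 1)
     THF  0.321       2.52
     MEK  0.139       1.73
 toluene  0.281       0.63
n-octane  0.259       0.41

Drum 1:
Rachford–Rice: g(ψ₁) = Σ zᵢ(Kᵢ−1)/(1+ψ₁(Kᵢ−1)) = 0.
g(0) = ΣzᵢKᵢ − 1 = 0.333 and g(1) = 1 − Σzᵢ/Kᵢ = -0.285, so a root lies in (0, 1).
Newton–Raphson from ψ₁ = 0.41:
  ψ₁ = 0.410: g = 0.0546, g' = -0.536 → ψ₁ = 0.512
  ψ₁ = 0.512: g = 0.0011, g' = -0.517 → ψ₁ = 0.514
Converged at ψ₁ = 0.514.
Drum-1 compositions:
  THF: x = 0.180, y = 0.454
  MEK: x = 0.101, y = 0.175
  toluene: x = 0.347, y = 0.219
  n-octane: x = 0.372, y = 0.152
Drum-2 feed = drum-1 vapor: z₂ = (0.4541, 0.1749, 0.2186, 0.1524).
Drum 2:
Rachford–Rice: g(ψ₂) = Σ zᵢ(Kᵢ−1)/(1+ψ₂(Kᵢ−1)) = 0.
Check two-phase: ΣzᵢKᵢ = 1.071 > 1 and Σzᵢ/Kᵢ = 1.531 > 1, so g(0) = 0.071 > 0 and g(1) = -0.531 < 0.
Newton iteration, ψ₂⁰ = 0.52:
  ψ₂ = 0.520: g = -0.1276, g' = -0.476 → ψ₂ = 0.252
  ψ₂ = 0.252: g = -0.0173, g' = -0.367 → ψ₂ = 0.205
Converged at ψ₂ = 0.205.
  THF: x = 0.402, y = 0.659
  MEK: x = 0.171, y = 0.191
  toluene: x = 0.249, y = 0.102
  n-octane: x = 0.179, y = 0.048

V/F (drum 2) = 0.205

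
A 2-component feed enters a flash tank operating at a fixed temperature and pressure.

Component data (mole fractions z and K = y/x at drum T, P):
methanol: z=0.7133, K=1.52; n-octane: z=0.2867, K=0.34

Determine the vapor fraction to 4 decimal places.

ψ = 0.5294

Let ψ = V/F and solve Σ zᵢ(Kᵢ−1)/(1+ψ(Kᵢ−1)) = 0.
Check two-phase: ΣzᵢKᵢ = 1.1817 > 1 and Σzᵢ/Kᵢ = 1.3125 > 1, so g(0) = 0.1817 > 0 and g(1) = -0.3125 < 0.
Newton iteration, ψ⁰ = 0.6:
  ψ = 0.6000: g = -0.03057, g' = -0.4544 → ψ = 0.5327
  ψ = 0.5327: g = -0.00137, g' = -0.4153 → ψ = 0.5294
Converged at ψ = 0.5294.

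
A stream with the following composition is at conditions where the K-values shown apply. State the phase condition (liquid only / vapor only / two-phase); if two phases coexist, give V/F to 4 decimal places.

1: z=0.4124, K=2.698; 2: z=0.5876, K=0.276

two-phase, V/F = 0.2236

ΣzᵢKᵢ = 1.2748; Σzᵢ/Kᵢ = 2.2818.
Both exceed 1, so a two-phase solution exists.
Let ψ = V/F and solve Σ zᵢ(Kᵢ−1)/(1+ψ(Kᵢ−1)) = 0.
Binary case is linear: z₁(K₁−1)(1+ψ(K₂−1)) + z₂(K₂−1)(1+ψ(K₁−1)) = 0
⇒ ψ = [z₁(K₁−1)+z₂(K₂−1)] / [−(K₁−1)(K₂−1)] = 0.27483/1.22935 = 0.2236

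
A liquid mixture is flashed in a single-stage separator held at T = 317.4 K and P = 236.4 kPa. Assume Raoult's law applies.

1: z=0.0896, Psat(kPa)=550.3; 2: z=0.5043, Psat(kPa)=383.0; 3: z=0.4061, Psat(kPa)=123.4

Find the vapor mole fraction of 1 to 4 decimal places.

y_1 = 0.1108

Raoult's law: Kᵢ = Pᵢˢᵃᵗ/P = Pᵢˢᵃᵗ/236.4.
  K_1 = 550.3/236.4 = 2.327834, K_2 = 383.0/236.4 = 1.620135, K_3 = 123.4/236.4 = 0.521997
Material balance + equilibrium reduce to Σ zᵢ(Kᵢ−1)/(1+ψ(Kᵢ−1)) = 0.
Feasibility: ΣzᵢKᵢ = 1.2376, Σzᵢ/Kᵢ = 1.1277 — both > 1, two phases present.
Newton–Raphson from ψ = 0.5:
  ψ = 0.5000: g = 0.05514, g' = -0.3303 → ψ = 0.6669
  ψ = 0.6669: g = -0.00063, g' = -0.3414 → ψ = 0.6651
Converged at ψ = 0.6651.
Compositions from xᵢ = zᵢ/(1+ψ(Kᵢ−1)), yᵢ = Kᵢxᵢ:
  1: x = 0.0476, y = 0.1108
  2: x = 0.3570, y = 0.5785
  3: x = 0.5954, y = 0.3108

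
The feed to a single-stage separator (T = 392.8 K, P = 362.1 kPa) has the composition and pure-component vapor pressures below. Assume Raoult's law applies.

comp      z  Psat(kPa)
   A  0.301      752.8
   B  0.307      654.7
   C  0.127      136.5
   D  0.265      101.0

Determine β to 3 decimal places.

Raoult's law: Kᵢ = Pᵢˢᵃᵗ/P = Pᵢˢᵃᵗ/362.1.
  K_A = 752.8/362.1 = 2.07898, K_B = 654.7/362.1 = 1.80806, K_C = 136.5/362.1 = 0.37697, K_D = 101.0/362.1 = 0.27893
Let β = V/F and solve Σ zᵢ(Kᵢ−1)/(1+β(Kᵢ−1)) = 0.
Check two-phase: ΣzᵢKᵢ = 1.303 > 1 and Σzᵢ/Kᵢ = 1.602 > 1, so g(0) = 0.303 > 0 and g(1) = -0.602 < 0.
Newton–Raphson from β = 0.57:
  β = 0.570: g = -0.0762, g' = -0.744 → β = 0.468
  β = 0.468: g = -0.0040, g' = -0.672 → β = 0.462
Converged at β = 0.462.

β = 0.462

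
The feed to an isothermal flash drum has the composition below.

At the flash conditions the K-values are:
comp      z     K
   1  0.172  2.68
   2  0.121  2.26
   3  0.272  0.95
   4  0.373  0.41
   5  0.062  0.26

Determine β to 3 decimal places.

Iterate (Newton) starting at β = 0.5:
  β = 0.500: g = -0.1484, g' = -0.563 → β = 0.237
  β = 0.237: g = -0.0009, g' = -0.589 → β = 0.235
Converged at β = 0.235.

β = 0.235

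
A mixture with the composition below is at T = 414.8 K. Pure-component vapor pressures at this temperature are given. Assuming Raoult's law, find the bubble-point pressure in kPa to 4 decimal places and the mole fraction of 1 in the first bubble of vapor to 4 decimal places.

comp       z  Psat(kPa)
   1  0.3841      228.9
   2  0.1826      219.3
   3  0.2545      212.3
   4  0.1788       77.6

At the bubble point ψ → 0, so ΣzᵢKᵢ = 1 with Kᵢ = Pᵢˢᵃᵗ/P ⇒ P = ΣzᵢPᵢˢᵃᵗ.
P = 0.3841·228.9 + 0.1826·219.3 + 0.2545·212.3 + 0.1788·77.6 = 195.8699 kPa
yᵢ = zᵢPᵢˢᵃᵗ/P ⇒ y_1 = 0.3841·228.9/195.8699 = 0.4489

Pbub = 195.8699 kPa, y_1 = 0.4489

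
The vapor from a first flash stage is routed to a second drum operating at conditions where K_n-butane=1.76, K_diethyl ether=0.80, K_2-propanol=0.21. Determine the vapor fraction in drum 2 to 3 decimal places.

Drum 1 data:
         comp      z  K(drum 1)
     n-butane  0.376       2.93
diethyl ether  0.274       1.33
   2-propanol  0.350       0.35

V/F (drum 2) = 0.340

Drum 1:
Iterate (Newton) starting at ψ₁ = 0.36:
  ψ₁ = 0.360: g = 0.2120, g' = -0.763 → ψ₁ = 0.638
  ψ₁ = 0.638: g = 0.0115, g' = -0.733 → ψ₁ = 0.653
Converged at ψ₁ = 0.653.
Drum-1 compositions:
  n-butane: x = 0.166, y = 0.487
  diethyl ether: x = 0.225, y = 0.300
  2-propanol: x = 0.608, y = 0.213
Drum-2 feed = drum-1 vapor: z₂ = (0.4873, 0.2998, 0.2129).
Drum 2:
Rachford–Rice: g(ψ₂) = Σ zᵢ(Kᵢ−1)/(1+ψ₂(Kᵢ−1)) = 0.
Feasibility: ΣzᵢKᵢ = 1.142, Σzᵢ/Kᵢ = 1.665 — both > 1, two phases present.
Newton–Raphson from ψ₂ = 0.5:
  ψ₂ = 0.500: g = -0.0762, g' = -0.526 → ψ₂ = 0.355
  ψ₂ = 0.355: g = -0.0066, g' = -0.445 → ψ₂ = 0.340
Converged at ψ₂ = 0.340.
  n-butane: x = 0.387, y = 0.682
  diethyl ether: x = 0.322, y = 0.257
  2-propanol: x = 0.291, y = 0.061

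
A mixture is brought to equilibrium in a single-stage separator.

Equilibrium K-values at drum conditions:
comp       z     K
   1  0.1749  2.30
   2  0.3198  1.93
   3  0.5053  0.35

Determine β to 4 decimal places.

Let β = V/F and solve Σ zᵢ(Kᵢ−1)/(1+β(Kᵢ−1)) = 0.
Feasibility: ΣzᵢKᵢ = 1.1963, Σzᵢ/Kᵢ = 1.6855 — both > 1, two phases present.
Newton–Raphson from β = 0.5:
  β = 0.5000: g = -0.14577, g' = -0.7060 → β = 0.2935
  β = 0.2935: g = -0.00768, g' = -0.6516 → β = 0.2817
Converged at β = 0.2817.

β = 0.2817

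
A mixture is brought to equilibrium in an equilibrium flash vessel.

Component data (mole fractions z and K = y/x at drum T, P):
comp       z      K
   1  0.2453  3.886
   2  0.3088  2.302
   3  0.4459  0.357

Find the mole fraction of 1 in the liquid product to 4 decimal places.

x_1 = 0.0880

Material balance + equilibrium reduce to Σ zᵢ(Kᵢ−1)/(1+β(Kᵢ−1)) = 0.
Check two-phase: ΣzᵢKᵢ = 1.8233 > 1 and Σzᵢ/Kᵢ = 1.4463 > 1, so g(0) = 0.8233 > 0 and g(1) = -0.4463 < 0.
Iterate (Newton) starting at β = 0.39:
  β = 0.3900: g = 0.21704, g' = -1.0109 → β = 0.6047
  β = 0.6047: g = 0.01372, g' = -0.9285 → β = 0.6195
  β = 0.6195: g = -0.00003, g' = -0.9325 → β = 0.6194
Converged at β = 0.6194.
Compositions from xᵢ = zᵢ/(1+β(Kᵢ−1)), yᵢ = Kᵢxᵢ:
  1: x = 0.0880, y = 0.3419
  2: x = 0.1709, y = 0.3935
  3: x = 0.7411, y = 0.2646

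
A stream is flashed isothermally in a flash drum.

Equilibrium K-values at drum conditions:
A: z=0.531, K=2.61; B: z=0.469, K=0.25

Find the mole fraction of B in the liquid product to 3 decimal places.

Material balance + equilibrium reduce to Σ zᵢ(Kᵢ−1)/(1+V/F(Kᵢ−1)) = 0.
Check two-phase: ΣzᵢKᵢ = 1.503 > 1 and Σzᵢ/Kᵢ = 2.079 > 1, so g(0) = 0.503 > 0 and g(1) = -1.079 < 0.
Iterate (Newton) starting at V/F = 0.54:
  V/F = 0.540: g = -0.1339, g' = -1.139 → V/F = 0.422
  V/F = 0.422: g = -0.0061, g' = -1.053 → V/F = 0.417
Converged at V/F = 0.417.
Compositions from xᵢ = zᵢ/(1+V/F(Kᵢ−1)), yᵢ = Kᵢxᵢ:
  A: x = 0.318, y = 0.829
  B: x = 0.682, y = 0.171

x_B = 0.682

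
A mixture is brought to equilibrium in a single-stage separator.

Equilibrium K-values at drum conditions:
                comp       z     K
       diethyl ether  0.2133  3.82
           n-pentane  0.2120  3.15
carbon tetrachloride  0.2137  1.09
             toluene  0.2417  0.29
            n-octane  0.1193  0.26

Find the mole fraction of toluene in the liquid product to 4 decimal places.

x_toluene = 0.4124

Rachford–Rice: g(β) = Σ zᵢ(Kᵢ−1)/(1+β(Kᵢ−1)) = 0.
Check two-phase: ΣzᵢKᵢ = 1.8166 > 1 and Σzᵢ/Kᵢ = 1.6115 > 1, so g(0) = 0.8166 > 0 and g(1) = -0.6115 < 0.
Iterate (Newton) starting at β = 0.5:
  β = 0.5000: g = 0.08147, g' = -0.9787 → β = 0.5832
  β = 0.5832: g = -0.00028, g' = -0.9941 → β = 0.5830
Converged at β = 0.5830.
Compositions from xᵢ = zᵢ/(1+β(Kᵢ−1)), yᵢ = Kᵢxᵢ:
  diethyl ether: x = 0.0807, y = 0.3082
  n-pentane: x = 0.0941, y = 0.2964
  carbon tetrachloride: x = 0.2030, y = 0.2213
  toluene: x = 0.4124, y = 0.1196
  n-octane: x = 0.2098, y = 0.0546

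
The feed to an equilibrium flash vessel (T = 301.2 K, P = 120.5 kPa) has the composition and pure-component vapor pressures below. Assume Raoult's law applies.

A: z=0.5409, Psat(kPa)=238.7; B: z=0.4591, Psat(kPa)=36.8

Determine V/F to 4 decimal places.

V/F = 0.3107

Raoult's law: Kᵢ = Pᵢˢᵃᵗ/P = Pᵢˢᵃᵗ/120.5.
  K_A = 238.7/120.5 = 1.980913, K_B = 36.8/120.5 = 0.305394
Material balance + equilibrium reduce to Σ zᵢ(Kᵢ−1)/(1+V/F(Kᵢ−1)) = 0.
Check two-phase: ΣzᵢKᵢ = 1.2117 > 1 and Σzᵢ/Kᵢ = 1.7764 > 1, so g(0) = 0.2117 > 0 and g(1) = -0.7764 < 0.
Binary case is linear: z₁(K₁−1)(1+V/F(K₂−1)) + z₂(K₂−1)(1+V/F(K₁−1)) = 0
⇒ V/F = [z₁(K₁−1)+z₂(K₂−1)] / [−(K₁−1)(K₂−1)] = 0.21168/0.68135 = 0.3107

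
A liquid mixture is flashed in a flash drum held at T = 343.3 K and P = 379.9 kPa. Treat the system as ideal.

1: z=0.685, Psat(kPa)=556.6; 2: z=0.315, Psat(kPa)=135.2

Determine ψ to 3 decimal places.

ψ = 0.386

Raoult's law: Kᵢ = Pᵢˢᵃᵗ/P = Pᵢˢᵃᵗ/379.9.
  K_1 = 556.6/379.9 = 1.46512, K_2 = 135.2/379.9 = 0.35588
Let ψ = V/F and solve Σ zᵢ(Kᵢ−1)/(1+ψ(Kᵢ−1)) = 0.
Feasibility: ΣzᵢKᵢ = 1.116, Σzᵢ/Kᵢ = 1.353 — both > 1, two phases present.
Binary case is linear: z₁(K₁−1)(1+ψ(K₂−1)) + z₂(K₂−1)(1+ψ(K₁−1)) = 0
⇒ ψ = [z₁(K₁−1)+z₂(K₂−1)] / [−(K₁−1)(K₂−1)] = 0.1157/0.2996 = 0.386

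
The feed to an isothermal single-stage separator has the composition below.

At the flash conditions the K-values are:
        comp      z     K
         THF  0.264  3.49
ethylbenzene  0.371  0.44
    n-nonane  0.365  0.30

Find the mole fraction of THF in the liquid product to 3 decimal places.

x_THF = 0.202

Material balance + equilibrium reduce to Σ zᵢ(Kᵢ−1)/(1+ψ(Kᵢ−1)) = 0.
g(0) = ΣzᵢKᵢ − 1 = 0.194 and g(1) = 1 − Σzᵢ/Kᵢ = -1.135, so a root lies in (0, 1).
Newton iteration, ψ⁰ = 0.5:
  ψ = 0.500: g = -0.3888, g' = -0.973 → ψ = 0.100
  ψ = 0.100: g = 0.0312, g' = -1.386 → ψ = 0.123
Converged at ψ = 0.123.
Compositions from xᵢ = zᵢ/(1+ψ(Kᵢ−1)), yᵢ = Kᵢxᵢ:
  THF: x = 0.202, y = 0.705
  ethylbenzene: x = 0.399, y = 0.175
  n-nonane: x = 0.400, y = 0.120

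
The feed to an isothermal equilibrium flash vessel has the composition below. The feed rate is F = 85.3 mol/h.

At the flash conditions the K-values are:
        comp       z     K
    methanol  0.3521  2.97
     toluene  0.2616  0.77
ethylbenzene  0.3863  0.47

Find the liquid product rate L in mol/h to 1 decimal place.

L = 42.2 mol/h

Newton–Raphson from ψ = 0.42:
  ψ = 0.4200: g = 0.04961, g' = -0.6057 → ψ = 0.5019
  ψ = 0.5019: g = 0.00182, g' = -0.5646 → ψ = 0.5051
Converged at ψ = 0.5051.
Then V = ψ·F = 0.5051·85.3 = 43.1 mol/h and L = F − V = 42.2 mol/h.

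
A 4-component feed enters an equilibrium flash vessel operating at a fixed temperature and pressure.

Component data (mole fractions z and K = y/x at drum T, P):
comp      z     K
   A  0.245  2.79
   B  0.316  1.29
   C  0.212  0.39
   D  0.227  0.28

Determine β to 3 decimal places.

β = 0.304

Material balance + equilibrium reduce to Σ zᵢ(Kᵢ−1)/(1+β(Kᵢ−1)) = 0.
Check two-phase: ΣzᵢKᵢ = 1.237 > 1 and Σzᵢ/Kᵢ = 1.687 > 1, so g(0) = 0.237 > 0 and g(1) = -0.687 < 0.
Iterate (Newton) starting at β = 0.7:
  β = 0.700: g = -0.2844, g' = -0.892 → β = 0.381
  β = 0.381: g = -0.0505, g' = -0.656 → β = 0.304
Converged at β = 0.304.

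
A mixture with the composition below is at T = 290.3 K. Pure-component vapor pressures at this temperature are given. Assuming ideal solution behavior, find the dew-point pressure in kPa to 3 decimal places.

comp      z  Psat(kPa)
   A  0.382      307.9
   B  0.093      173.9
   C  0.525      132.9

Pdew = 174.648 kPa

At the dew point ψ → 1, so Σzᵢ/Kᵢ = 1 with Kᵢ = Pᵢˢᵃᵗ/P ⇒ 1/P = Σzᵢ/Pᵢˢᵃᵗ.
1/P = 0.382/307.9 + 0.093/173.9 + 0.525/132.9 = 0.005726 ⇒ P = 174.648 kPa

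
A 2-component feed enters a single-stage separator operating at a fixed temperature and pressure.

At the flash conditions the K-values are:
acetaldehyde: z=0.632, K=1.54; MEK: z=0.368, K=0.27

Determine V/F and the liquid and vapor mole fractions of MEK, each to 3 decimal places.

V/F = 0.184, x_MEK = 0.425, y_MEK = 0.115

Binary case is linear: z₁(K₁−1)(1+V/F(K₂−1)) + z₂(K₂−1)(1+V/F(K₁−1)) = 0
⇒ V/F = [z₁(K₁−1)+z₂(K₂−1)] / [−(K₁−1)(K₂−1)] = 0.0726/0.3942 = 0.184
Compositions from xᵢ = zᵢ/(1+V/F(Kᵢ−1)), yᵢ = Kᵢxᵢ:
  acetaldehyde: x = 0.575, y = 0.885
  MEK: x = 0.425, y = 0.115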